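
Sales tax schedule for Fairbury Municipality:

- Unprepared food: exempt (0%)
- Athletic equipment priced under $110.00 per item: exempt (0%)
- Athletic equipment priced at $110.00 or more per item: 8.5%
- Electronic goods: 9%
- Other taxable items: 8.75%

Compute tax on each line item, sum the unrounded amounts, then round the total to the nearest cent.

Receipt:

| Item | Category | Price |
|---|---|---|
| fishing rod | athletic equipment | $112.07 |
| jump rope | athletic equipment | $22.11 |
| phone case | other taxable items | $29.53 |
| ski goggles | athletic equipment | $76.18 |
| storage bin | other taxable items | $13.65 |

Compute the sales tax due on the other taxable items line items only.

Phone case $29.53: other taxable items → 8.75% → $2.583875
Storage bin $13.65: other taxable items → 8.75% → $1.194375
Tax on other taxable items: unrounded sum = $3.77825 → $3.78

$3.78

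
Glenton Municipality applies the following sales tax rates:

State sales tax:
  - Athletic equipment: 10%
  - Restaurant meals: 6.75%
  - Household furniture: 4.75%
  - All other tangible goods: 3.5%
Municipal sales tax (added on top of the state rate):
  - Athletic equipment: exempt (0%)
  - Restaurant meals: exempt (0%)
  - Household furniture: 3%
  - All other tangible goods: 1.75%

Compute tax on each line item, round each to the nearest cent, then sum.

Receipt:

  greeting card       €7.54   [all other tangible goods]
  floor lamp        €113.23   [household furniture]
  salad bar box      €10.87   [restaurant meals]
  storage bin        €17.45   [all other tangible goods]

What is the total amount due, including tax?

Greeting card €7.54: all other tangible goods → 3.5% + 1.75% municipal = 5.25% → €0.40
Floor lamp €113.23: household furniture → 4.75% + 3% municipal = 7.75% → €8.78
Salad bar box €10.87: restaurant meals → 6.75% + 0% municipal = 6.75% → €0.73
Storage bin €17.45: all other tangible goods → 3.5% + 1.75% municipal = 5.25% → €0.92
Subtotal = €149.09; tax = €10.83; total due = €159.92

€159.92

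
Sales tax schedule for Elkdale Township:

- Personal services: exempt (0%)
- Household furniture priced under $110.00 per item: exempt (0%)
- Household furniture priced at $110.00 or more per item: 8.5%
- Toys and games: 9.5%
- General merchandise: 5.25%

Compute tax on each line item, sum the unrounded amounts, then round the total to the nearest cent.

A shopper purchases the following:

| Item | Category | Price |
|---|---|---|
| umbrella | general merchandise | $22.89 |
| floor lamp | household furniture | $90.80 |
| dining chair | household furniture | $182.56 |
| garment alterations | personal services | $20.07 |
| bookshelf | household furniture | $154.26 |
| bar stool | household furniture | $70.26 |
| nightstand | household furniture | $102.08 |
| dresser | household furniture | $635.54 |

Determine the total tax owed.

$83.85

Umbrella $22.89: general merchandise → 5.25% → $1.201725
Floor lamp $90.80: household furniture, under $110.00 → 0% → $0.00
Dining chair $182.56: household furniture, $110.00 or more → 8.5% → $15.5176
Garment alterations $20.07: personal services → 0% → $0.00
Bookshelf $154.26: household furniture, $110.00 or more → 8.5% → $13.1121
Bar stool $70.26: household furniture, under $110.00 → 0% → $0.00
Nightstand $102.08: household furniture, under $110.00 → 0% → $0.00
Dresser $635.54: household furniture, $110.00 or more → 8.5% → $54.0209
Unrounded tax sum = $83.852325 → $83.85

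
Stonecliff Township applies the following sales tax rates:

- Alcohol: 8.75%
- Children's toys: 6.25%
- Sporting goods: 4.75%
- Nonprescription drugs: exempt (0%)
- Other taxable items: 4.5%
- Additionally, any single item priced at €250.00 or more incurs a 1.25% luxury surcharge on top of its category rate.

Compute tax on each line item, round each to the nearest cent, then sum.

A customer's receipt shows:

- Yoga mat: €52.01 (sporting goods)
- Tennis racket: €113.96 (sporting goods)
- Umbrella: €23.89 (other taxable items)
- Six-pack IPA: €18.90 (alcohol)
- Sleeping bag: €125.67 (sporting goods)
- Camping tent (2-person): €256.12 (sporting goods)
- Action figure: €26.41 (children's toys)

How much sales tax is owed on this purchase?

Yoga mat €52.01: sporting goods → 4.75% → €2.47
Tennis racket €113.96: sporting goods → 4.75% → €5.41
Umbrella €23.89: other taxable items → 4.5% → €1.08
Six-pack IPA €18.90: alcohol → 8.75% → €1.65
Sleeping bag €125.67: sporting goods → 4.75% → €5.97
Camping tent (2-person) €256.12: sporting goods → 4.75% + 1.25% surcharge = 6% → €15.37
Action figure €26.41: children's toys → 6.25% → €1.65
Total tax = €2.47 + €5.41 + €1.08 + €1.65 + €5.97 + €15.37 + €1.65 = €33.60

€33.60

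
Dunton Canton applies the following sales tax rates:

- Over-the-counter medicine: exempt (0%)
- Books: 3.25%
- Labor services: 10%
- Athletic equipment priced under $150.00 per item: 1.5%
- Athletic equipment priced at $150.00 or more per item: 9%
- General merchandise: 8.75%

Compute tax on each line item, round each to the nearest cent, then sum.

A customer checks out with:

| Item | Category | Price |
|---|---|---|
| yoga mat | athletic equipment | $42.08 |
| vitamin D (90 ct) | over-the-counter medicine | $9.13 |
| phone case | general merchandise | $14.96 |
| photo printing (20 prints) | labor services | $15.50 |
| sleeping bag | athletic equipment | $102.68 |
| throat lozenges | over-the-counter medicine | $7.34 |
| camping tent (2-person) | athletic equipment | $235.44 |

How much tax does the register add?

$26.22

Yoga mat $42.08: athletic equipment, under $150.00 → 1.5% → $0.63
Vitamin D (90 ct) $9.13: over-the-counter medicine → 0% → $0.00
Phone case $14.96: general merchandise → 8.75% → $1.31
Photo printing (20 prints) $15.50: labor services → 10% → $1.55
Sleeping bag $102.68: athletic equipment, under $150.00 → 1.5% → $1.54
Throat lozenges $7.34: over-the-counter medicine → 0% → $0.00
Camping tent (2-person) $235.44: athletic equipment, $150.00 or more → 9% → $21.19
Total tax = $0.63 + $1.31 + $1.55 + $1.54 + $21.19 = $26.22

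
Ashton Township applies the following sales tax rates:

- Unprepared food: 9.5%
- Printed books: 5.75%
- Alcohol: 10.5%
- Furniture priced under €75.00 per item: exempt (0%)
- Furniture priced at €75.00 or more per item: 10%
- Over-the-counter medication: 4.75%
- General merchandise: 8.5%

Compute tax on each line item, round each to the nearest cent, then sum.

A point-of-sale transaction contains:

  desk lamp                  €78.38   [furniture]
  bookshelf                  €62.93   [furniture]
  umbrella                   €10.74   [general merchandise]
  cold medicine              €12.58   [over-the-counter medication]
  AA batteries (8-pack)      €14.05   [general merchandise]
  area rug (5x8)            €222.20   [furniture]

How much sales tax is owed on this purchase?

€32.76

Desk lamp €78.38: furniture, €75.00 or more → 10% → €7.84
Bookshelf €62.93: furniture, under €75.00 → 0% → €0.00
Umbrella €10.74: general merchandise → 8.5% → €0.91
Cold medicine €12.58: over-the-counter medication → 4.75% → €0.60
AA batteries (8-pack) €14.05: general merchandise → 8.5% → €1.19
Area rug (5x8) €222.20: furniture, €75.00 or more → 10% → €22.22
Total tax = €7.84 + €0.91 + €0.60 + €1.19 + €22.22 = €32.76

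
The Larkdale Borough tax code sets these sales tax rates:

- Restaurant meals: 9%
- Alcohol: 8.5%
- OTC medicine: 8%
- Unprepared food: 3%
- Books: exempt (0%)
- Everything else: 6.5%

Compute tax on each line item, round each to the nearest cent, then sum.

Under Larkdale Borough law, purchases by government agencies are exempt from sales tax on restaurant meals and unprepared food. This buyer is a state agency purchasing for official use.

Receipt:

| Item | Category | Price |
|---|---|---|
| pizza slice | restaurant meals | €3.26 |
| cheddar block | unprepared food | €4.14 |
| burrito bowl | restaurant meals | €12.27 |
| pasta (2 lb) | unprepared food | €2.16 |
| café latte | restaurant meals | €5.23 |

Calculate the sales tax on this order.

€0.00

Pizza slice €3.26: restaurant meals, buyer-exempt → 0% → €0.00
Cheddar block €4.14: unprepared food, buyer-exempt → 0% → €0.00
Burrito bowl €12.27: restaurant meals, buyer-exempt → 0% → €0.00
Pasta (2 lb) €2.16: unprepared food, buyer-exempt → 0% → €0.00
Café latte €5.23: restaurant meals, buyer-exempt → 0% → €0.00
Total tax = €0.00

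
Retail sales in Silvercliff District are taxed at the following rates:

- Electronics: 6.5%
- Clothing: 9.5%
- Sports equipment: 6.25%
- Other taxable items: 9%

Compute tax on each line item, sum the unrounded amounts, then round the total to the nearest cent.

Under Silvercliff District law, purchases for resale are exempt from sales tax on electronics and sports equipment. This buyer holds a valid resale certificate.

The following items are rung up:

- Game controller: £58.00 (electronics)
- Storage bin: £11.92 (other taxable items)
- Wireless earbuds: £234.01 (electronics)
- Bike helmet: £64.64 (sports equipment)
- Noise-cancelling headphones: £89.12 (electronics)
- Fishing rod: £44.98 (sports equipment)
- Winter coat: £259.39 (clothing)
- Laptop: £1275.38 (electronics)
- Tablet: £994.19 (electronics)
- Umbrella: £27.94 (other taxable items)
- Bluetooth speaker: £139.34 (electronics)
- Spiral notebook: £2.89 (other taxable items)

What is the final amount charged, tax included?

£3230.29

Game controller £58.00: electronics, buyer-exempt → 0% → £0.00
Storage bin £11.92: other taxable items → 9% → £1.0728
Wireless earbuds £234.01: electronics, buyer-exempt → 0% → £0.00
Bike helmet £64.64: sports equipment, buyer-exempt → 0% → £0.00
Noise-cancelling headphones £89.12: electronics, buyer-exempt → 0% → £0.00
Fishing rod £44.98: sports equipment, buyer-exempt → 0% → £0.00
Winter coat £259.39: clothing → 9.5% → £24.64205
Laptop £1275.38: electronics, buyer-exempt → 0% → £0.00
Tablet £994.19: electronics, buyer-exempt → 0% → £0.00
Umbrella £27.94: other taxable items → 9% → £2.5146
Bluetooth speaker £139.34: electronics, buyer-exempt → 0% → £0.00
Spiral notebook £2.89: other taxable items → 9% → £0.2601
Subtotal = £3201.80; unrounded tax = £28.48955 → £28.49; total due = £3230.29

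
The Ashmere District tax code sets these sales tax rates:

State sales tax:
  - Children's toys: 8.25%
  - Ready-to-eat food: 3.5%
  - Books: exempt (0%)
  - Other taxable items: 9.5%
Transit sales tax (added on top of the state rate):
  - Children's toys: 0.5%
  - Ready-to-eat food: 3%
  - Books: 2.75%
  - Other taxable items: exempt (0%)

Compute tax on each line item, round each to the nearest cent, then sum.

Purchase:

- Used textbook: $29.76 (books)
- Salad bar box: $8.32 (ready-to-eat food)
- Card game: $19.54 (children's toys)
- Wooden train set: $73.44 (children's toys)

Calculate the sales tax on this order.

$9.50

Used textbook $29.76: books → 0% + 2.75% transit = 2.75% → $0.82
Salad bar box $8.32: ready-to-eat food → 3.5% + 3% transit = 6.5% → $0.54
Card game $19.54: children's toys → 8.25% + 0.5% transit = 8.75% → $1.71
Wooden train set $73.44: children's toys → 8.25% + 0.5% transit = 8.75% → $6.43
Total tax = $0.82 + $0.54 + $1.71 + $6.43 = $9.50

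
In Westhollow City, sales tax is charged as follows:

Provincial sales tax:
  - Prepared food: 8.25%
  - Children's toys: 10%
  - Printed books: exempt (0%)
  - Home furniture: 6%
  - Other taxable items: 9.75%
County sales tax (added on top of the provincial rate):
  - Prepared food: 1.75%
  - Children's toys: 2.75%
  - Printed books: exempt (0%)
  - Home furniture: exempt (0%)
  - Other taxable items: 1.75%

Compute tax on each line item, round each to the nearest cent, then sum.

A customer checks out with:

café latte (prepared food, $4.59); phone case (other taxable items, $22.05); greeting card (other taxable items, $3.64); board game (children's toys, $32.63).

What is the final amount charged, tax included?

Café latte $4.59: prepared food → 8.25% + 1.75% county = 10% → $0.46
Phone case $22.05: other taxable items → 9.75% + 1.75% county = 11.5% → $2.54
Greeting card $3.64: other taxable items → 9.75% + 1.75% county = 11.5% → $0.42
Board game $32.63: children's toys → 10% + 2.75% county = 12.75% → $4.16
Subtotal = $62.91; tax = $7.58; total due = $70.49

$70.49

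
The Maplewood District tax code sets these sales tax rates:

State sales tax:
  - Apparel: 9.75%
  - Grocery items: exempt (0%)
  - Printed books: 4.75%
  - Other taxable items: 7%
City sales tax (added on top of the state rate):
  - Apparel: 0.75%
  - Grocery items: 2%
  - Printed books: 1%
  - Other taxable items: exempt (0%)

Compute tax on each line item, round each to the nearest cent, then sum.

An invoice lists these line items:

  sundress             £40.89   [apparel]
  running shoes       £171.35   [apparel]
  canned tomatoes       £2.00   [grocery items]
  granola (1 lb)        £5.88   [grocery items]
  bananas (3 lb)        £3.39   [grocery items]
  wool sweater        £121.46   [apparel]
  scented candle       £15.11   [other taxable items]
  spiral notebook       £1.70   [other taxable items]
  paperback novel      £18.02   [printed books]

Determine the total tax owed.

£37.48

Sundress £40.89: apparel → 9.75% + 0.75% city = 10.5% → £4.29
Running shoes £171.35: apparel → 9.75% + 0.75% city = 10.5% → £17.99
Canned tomatoes £2.00: grocery items → 0% + 2% city = 2% → £0.04
Granola (1 lb) £5.88: grocery items → 0% + 2% city = 2% → £0.12
Bananas (3 lb) £3.39: grocery items → 0% + 2% city = 2% → £0.07
Wool sweater £121.46: apparel → 9.75% + 0.75% city = 10.5% → £12.75
Scented candle £15.11: other taxable items → 7% + 0% city = 7% → £1.06
Spiral notebook £1.70: other taxable items → 7% + 0% city = 7% → £0.12
Paperback novel £18.02: printed books → 4.75% + 1% city = 5.75% → £1.04
Total tax = £4.29 + £17.99 + £0.04 + £0.12 + £0.07 + £12.75 + £1.06 + £0.12 + £1.04 = £37.48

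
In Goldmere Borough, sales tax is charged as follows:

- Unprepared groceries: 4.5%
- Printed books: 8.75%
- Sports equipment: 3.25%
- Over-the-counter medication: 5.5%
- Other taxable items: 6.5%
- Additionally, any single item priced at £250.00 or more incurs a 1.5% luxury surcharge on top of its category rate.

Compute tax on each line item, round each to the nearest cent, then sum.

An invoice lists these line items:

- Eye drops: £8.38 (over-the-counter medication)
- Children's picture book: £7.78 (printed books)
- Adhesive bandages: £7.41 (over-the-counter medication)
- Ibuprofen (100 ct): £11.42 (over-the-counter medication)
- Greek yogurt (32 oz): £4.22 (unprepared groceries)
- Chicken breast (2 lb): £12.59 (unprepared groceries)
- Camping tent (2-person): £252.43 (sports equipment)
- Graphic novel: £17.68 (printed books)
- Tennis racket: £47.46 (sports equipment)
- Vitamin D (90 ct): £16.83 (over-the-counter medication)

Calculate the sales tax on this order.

Eye drops £8.38: over-the-counter medication → 5.5% → £0.46
Children's picture book £7.78: printed books → 8.75% → £0.68
Adhesive bandages £7.41: over-the-counter medication → 5.5% → £0.41
Ibuprofen (100 ct) £11.42: over-the-counter medication → 5.5% → £0.63
Greek yogurt (32 oz) £4.22: unprepared groceries → 4.5% → £0.19
Chicken breast (2 lb) £12.59: unprepared groceries → 4.5% → £0.57
Camping tent (2-person) £252.43: sports equipment → 3.25% + 1.5% surcharge = 4.75% → £11.99
Graphic novel £17.68: printed books → 8.75% → £1.55
Tennis racket £47.46: sports equipment → 3.25% → £1.54
Vitamin D (90 ct) £16.83: over-the-counter medication → 5.5% → £0.93
Total tax = £0.46 + £0.68 + £0.41 + £0.63 + £0.19 + £0.57 + £11.99 + £1.55 + £1.54 + £0.93 = £18.95

£18.95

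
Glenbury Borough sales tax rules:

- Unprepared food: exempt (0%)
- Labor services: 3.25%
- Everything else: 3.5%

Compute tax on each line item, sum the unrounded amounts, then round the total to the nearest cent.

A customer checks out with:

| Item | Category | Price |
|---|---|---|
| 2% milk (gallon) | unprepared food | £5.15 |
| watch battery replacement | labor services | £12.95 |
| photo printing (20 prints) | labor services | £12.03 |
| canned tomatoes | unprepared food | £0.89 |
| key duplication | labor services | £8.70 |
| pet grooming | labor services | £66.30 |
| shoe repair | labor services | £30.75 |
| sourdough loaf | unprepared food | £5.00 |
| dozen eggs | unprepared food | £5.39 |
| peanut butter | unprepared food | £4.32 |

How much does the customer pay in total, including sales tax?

£155.73

2% milk (gallon) £5.15: unprepared food → 0% → £0.00
Watch battery replacement £12.95: labor services → 3.25% → £0.420875
Photo printing (20 prints) £12.03: labor services → 3.25% → £0.390975
Canned tomatoes £0.89: unprepared food → 0% → £0.00
Key duplication £8.70: labor services → 3.25% → £0.28275
Pet grooming £66.30: labor services → 3.25% → £2.15475
Shoe repair £30.75: labor services → 3.25% → £0.999375
Sourdough loaf £5.00: unprepared food → 0% → £0.00
Dozen eggs £5.39: unprepared food → 0% → £0.00
Peanut butter £4.32: unprepared food → 0% → £0.00
Subtotal = £151.48; unrounded tax = £4.248725 → £4.25; total due = £155.73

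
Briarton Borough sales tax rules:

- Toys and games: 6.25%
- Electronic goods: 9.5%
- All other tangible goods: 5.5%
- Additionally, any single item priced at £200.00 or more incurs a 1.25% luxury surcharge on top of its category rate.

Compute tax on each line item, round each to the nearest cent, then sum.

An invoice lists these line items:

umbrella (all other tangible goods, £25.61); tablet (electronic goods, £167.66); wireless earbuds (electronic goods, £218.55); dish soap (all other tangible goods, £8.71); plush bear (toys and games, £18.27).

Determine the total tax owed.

£42.45

Umbrella £25.61: all other tangible goods → 5.5% → £1.41
Tablet £167.66: electronic goods → 9.5% → £15.93
Wireless earbuds £218.55: electronic goods → 9.5% + 1.25% surcharge = 10.75% → £23.49
Dish soap £8.71: all other tangible goods → 5.5% → £0.48
Plush bear £18.27: toys and games → 6.25% → £1.14
Total tax = £1.41 + £15.93 + £23.49 + £0.48 + £1.14 = £42.45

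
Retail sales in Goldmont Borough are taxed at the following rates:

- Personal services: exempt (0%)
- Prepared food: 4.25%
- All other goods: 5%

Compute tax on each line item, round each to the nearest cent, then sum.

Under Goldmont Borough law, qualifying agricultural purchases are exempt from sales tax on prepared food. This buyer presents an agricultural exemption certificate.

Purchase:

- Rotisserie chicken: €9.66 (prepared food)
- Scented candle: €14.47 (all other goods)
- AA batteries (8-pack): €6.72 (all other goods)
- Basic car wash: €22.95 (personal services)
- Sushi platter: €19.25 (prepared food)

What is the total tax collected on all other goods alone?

€1.06

Scented candle €14.47: all other goods → 5% → €0.72
AA batteries (8-pack) €6.72: all other goods → 5% → €0.34
Tax on all other goods = €0.72 + €0.34 = €1.06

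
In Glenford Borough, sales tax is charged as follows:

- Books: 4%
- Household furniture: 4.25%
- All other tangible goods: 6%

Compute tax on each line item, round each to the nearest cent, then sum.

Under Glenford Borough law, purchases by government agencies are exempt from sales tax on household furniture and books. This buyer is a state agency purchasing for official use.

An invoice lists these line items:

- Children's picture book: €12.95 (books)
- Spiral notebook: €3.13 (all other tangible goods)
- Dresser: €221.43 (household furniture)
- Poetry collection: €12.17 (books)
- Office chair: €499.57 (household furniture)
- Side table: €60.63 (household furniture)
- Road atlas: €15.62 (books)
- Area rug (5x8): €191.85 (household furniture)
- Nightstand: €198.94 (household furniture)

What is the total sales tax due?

€0.19

Children's picture book €12.95: books, buyer-exempt → 0% → €0.00
Spiral notebook €3.13: all other tangible goods → 6% → €0.19
Dresser €221.43: household furniture, buyer-exempt → 0% → €0.00
Poetry collection €12.17: books, buyer-exempt → 0% → €0.00
Office chair €499.57: household furniture, buyer-exempt → 0% → €0.00
Side table €60.63: household furniture, buyer-exempt → 0% → €0.00
Road atlas €15.62: books, buyer-exempt → 0% → €0.00
Area rug (5x8) €191.85: household furniture, buyer-exempt → 0% → €0.00
Nightstand €198.94: household furniture, buyer-exempt → 0% → €0.00
Total tax = €0.19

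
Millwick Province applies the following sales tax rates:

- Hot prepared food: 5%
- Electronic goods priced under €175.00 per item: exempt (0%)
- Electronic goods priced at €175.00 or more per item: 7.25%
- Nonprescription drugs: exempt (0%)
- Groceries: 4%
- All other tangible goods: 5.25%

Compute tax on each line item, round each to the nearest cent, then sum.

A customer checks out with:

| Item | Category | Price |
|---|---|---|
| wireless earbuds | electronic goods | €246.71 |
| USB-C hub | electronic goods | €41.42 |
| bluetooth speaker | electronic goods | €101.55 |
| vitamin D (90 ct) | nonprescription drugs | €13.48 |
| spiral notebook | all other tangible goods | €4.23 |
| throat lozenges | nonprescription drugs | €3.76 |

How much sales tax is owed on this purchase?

Wireless earbuds €246.71: electronic goods, €175.00 or more → 7.25% → €17.89
USB-C hub €41.42: electronic goods, under €175.00 → 0% → €0.00
Bluetooth speaker €101.55: electronic goods, under €175.00 → 0% → €0.00
Vitamin D (90 ct) €13.48: nonprescription drugs → 0% → €0.00
Spiral notebook €4.23: all other tangible goods → 5.25% → €0.22
Throat lozenges €3.76: nonprescription drugs → 0% → €0.00
Total tax = €17.89 + €0.22 = €18.11

€18.11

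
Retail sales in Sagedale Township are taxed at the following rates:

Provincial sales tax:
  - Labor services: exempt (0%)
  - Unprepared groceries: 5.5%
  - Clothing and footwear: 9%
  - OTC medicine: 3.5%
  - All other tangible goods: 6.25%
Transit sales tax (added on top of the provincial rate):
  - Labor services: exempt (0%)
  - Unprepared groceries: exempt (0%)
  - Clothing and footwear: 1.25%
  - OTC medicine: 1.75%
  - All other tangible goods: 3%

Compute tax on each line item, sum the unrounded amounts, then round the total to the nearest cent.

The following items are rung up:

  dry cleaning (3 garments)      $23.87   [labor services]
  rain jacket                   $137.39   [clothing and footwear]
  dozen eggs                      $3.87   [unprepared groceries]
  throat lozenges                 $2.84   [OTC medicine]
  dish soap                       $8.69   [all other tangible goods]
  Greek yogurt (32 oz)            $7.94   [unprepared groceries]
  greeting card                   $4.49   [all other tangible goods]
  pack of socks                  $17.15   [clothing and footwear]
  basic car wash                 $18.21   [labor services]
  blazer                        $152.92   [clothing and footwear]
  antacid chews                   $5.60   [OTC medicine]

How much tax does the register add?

Dry cleaning (3 garments) $23.87: labor services → 0% + 0% transit = 0% → $0.00
Rain jacket $137.39: clothing and footwear → 9% + 1.25% transit = 10.25% → $14.082475
Dozen eggs $3.87: unprepared groceries → 5.5% + 0% transit = 5.5% → $0.21285
Throat lozenges $2.84: OTC medicine → 3.5% + 1.75% transit = 5.25% → $0.1491
Dish soap $8.69: all other tangible goods → 6.25% + 3% transit = 9.25% → $0.803825
Greek yogurt (32 oz) $7.94: unprepared groceries → 5.5% + 0% transit = 5.5% → $0.4367
Greeting card $4.49: all other tangible goods → 6.25% + 3% transit = 9.25% → $0.415325
Pack of socks $17.15: clothing and footwear → 9% + 1.25% transit = 10.25% → $1.757875
Basic car wash $18.21: labor services → 0% + 0% transit = 0% → $0.00
Blazer $152.92: clothing and footwear → 9% + 1.25% transit = 10.25% → $15.6743
Antacid chews $5.60: OTC medicine → 3.5% + 1.75% transit = 5.25% → $0.294
Unrounded tax sum = $33.82645 → $33.83

$33.83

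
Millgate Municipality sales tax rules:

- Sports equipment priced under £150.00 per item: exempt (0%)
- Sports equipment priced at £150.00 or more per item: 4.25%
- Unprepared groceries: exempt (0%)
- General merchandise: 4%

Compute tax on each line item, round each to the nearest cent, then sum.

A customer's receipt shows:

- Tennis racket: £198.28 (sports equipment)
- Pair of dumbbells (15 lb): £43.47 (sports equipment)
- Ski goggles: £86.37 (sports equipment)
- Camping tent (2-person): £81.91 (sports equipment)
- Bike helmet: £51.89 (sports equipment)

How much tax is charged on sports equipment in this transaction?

£8.43

Tennis racket £198.28: sports equipment, £150.00 or more → 4.25% → £8.43
Pair of dumbbells (15 lb) £43.47: sports equipment, under £150.00 → 0% → £0.00
Ski goggles £86.37: sports equipment, under £150.00 → 0% → £0.00
Camping tent (2-person) £81.91: sports equipment, under £150.00 → 0% → £0.00
Bike helmet £51.89: sports equipment, under £150.00 → 0% → £0.00
Tax on sports equipment = £8.43 + £0.00 + £0.00 + £0.00 + £0.00 = £8.43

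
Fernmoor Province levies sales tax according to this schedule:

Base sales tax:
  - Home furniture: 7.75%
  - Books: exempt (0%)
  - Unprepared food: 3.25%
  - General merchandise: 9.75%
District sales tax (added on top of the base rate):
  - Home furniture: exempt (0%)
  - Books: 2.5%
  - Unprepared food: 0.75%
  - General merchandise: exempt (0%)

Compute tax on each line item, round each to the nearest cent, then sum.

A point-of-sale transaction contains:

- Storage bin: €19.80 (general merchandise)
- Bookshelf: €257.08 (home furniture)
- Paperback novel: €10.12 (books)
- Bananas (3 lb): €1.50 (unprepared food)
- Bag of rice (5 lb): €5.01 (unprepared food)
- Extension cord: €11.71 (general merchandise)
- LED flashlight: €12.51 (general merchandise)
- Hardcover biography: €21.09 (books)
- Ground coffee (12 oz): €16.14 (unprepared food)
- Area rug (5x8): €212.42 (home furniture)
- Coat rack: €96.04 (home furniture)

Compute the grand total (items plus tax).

Storage bin €19.80: general merchandise → 9.75% + 0% district = 9.75% → €1.93
Bookshelf €257.08: home furniture → 7.75% + 0% district = 7.75% → €19.92
Paperback novel €10.12: books → 0% + 2.5% district = 2.5% → €0.25
Bananas (3 lb) €1.50: unprepared food → 3.25% + 0.75% district = 4% → €0.06
Bag of rice (5 lb) €5.01: unprepared food → 3.25% + 0.75% district = 4% → €0.20
Extension cord €11.71: general merchandise → 9.75% + 0% district = 9.75% → €1.14
LED flashlight €12.51: general merchandise → 9.75% + 0% district = 9.75% → €1.22
Hardcover biography €21.09: books → 0% + 2.5% district = 2.5% → €0.53
Ground coffee (12 oz) €16.14: unprepared food → 3.25% + 0.75% district = 4% → €0.65
Area rug (5x8) €212.42: home furniture → 7.75% + 0% district = 7.75% → €16.46
Coat rack €96.04: home furniture → 7.75% + 0% district = 7.75% → €7.44
Subtotal = €663.42; tax = €49.80; total due = €713.22

€713.22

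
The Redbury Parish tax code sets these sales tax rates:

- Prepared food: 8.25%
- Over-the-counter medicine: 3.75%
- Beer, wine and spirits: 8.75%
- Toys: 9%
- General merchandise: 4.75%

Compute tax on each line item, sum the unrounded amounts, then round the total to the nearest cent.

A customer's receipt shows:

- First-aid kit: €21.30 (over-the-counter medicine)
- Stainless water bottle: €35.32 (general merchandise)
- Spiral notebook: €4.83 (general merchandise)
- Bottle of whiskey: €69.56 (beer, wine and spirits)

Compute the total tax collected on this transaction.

€8.79

First-aid kit €21.30: over-the-counter medicine → 3.75% → €0.79875
Stainless water bottle €35.32: general merchandise → 4.75% → €1.6777
Spiral notebook €4.83: general merchandise → 4.75% → €0.229425
Bottle of whiskey €69.56: beer, wine and spirits → 8.75% → €6.0865
Unrounded tax sum = €8.792375 → €8.79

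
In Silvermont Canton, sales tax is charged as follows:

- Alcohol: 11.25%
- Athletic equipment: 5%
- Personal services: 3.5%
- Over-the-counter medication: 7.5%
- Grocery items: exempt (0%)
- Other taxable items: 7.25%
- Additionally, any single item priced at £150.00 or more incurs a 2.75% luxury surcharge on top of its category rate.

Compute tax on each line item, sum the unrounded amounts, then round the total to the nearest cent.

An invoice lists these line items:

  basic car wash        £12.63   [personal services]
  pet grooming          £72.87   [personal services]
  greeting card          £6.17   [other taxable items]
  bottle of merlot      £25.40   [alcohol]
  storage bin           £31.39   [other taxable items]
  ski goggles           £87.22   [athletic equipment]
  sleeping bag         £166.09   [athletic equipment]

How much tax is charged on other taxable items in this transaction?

Greeting card £6.17: other taxable items → 7.25% → £0.447325
Storage bin £31.39: other taxable items → 7.25% → £2.275775
Tax on other taxable items: unrounded sum = £2.7231 → £2.72

£2.72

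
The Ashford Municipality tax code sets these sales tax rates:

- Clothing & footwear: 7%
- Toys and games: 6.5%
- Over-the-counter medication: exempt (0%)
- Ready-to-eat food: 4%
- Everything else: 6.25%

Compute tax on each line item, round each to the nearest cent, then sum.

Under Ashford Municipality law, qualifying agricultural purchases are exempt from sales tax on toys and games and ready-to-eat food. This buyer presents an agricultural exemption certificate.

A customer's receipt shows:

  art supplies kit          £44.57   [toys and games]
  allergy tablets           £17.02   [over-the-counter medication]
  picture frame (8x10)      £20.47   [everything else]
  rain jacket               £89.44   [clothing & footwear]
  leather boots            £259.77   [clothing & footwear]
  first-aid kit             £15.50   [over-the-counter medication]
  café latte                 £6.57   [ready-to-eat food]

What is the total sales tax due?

Art supplies kit £44.57: toys and games, buyer-exempt → 0% → £0.00
Allergy tablets £17.02: over-the-counter medication → 0% → £0.00
Picture frame (8x10) £20.47: everything else → 6.25% → £1.28
Rain jacket £89.44: clothing & footwear → 7% → £6.26
Leather boots £259.77: clothing & footwear → 7% → £18.18
First-aid kit £15.50: over-the-counter medication → 0% → £0.00
Café latte £6.57: ready-to-eat food, buyer-exempt → 0% → £0.00
Total tax = £1.28 + £6.26 + £18.18 = £25.72

£25.72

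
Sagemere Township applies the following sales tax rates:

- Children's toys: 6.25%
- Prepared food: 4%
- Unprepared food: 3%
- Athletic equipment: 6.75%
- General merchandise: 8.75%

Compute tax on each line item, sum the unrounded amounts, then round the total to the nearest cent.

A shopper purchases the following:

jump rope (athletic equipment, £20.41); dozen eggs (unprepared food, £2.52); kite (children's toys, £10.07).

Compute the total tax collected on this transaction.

£2.08

Jump rope £20.41: athletic equipment → 6.75% → £1.377675
Dozen eggs £2.52: unprepared food → 3% → £0.0756
Kite £10.07: children's toys → 6.25% → £0.629375
Unrounded tax sum = £2.08265 → £2.08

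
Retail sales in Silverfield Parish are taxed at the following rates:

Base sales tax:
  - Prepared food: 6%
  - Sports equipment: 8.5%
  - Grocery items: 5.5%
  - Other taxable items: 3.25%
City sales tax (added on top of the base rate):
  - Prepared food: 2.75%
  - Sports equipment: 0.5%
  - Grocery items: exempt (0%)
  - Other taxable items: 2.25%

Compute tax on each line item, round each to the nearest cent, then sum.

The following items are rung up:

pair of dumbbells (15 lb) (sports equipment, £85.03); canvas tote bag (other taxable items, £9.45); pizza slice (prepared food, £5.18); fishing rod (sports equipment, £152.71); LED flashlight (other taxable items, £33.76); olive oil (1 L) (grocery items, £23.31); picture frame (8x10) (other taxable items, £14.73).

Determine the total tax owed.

Pair of dumbbells (15 lb) £85.03: sports equipment → 8.5% + 0.5% city = 9% → £7.65
Canvas tote bag £9.45: other taxable items → 3.25% + 2.25% city = 5.5% → £0.52
Pizza slice £5.18: prepared food → 6% + 2.75% city = 8.75% → £0.45
Fishing rod £152.71: sports equipment → 8.5% + 0.5% city = 9% → £13.74
LED flashlight £33.76: other taxable items → 3.25% + 2.25% city = 5.5% → £1.86
Olive oil (1 L) £23.31: grocery items → 5.5% + 0% city = 5.5% → £1.28
Picture frame (8x10) £14.73: other taxable items → 3.25% + 2.25% city = 5.5% → £0.81
Total tax = £7.65 + £0.52 + £0.45 + £13.74 + £1.86 + £1.28 + £0.81 = £26.31

£26.31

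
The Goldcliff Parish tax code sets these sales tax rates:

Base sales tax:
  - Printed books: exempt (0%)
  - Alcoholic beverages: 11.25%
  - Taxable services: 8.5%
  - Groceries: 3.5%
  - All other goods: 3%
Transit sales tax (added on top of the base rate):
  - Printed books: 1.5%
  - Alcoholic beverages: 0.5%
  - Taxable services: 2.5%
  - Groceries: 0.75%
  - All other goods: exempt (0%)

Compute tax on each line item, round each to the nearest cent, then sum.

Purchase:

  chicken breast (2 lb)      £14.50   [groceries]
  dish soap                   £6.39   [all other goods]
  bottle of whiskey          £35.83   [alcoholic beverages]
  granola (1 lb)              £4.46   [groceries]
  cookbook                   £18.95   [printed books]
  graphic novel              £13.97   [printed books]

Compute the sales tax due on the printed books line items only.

£0.49

Cookbook £18.95: printed books → 0% + 1.5% transit = 1.5% → £0.28
Graphic novel £13.97: printed books → 0% + 1.5% transit = 1.5% → £0.21
Tax on printed books = £0.28 + £0.21 = £0.49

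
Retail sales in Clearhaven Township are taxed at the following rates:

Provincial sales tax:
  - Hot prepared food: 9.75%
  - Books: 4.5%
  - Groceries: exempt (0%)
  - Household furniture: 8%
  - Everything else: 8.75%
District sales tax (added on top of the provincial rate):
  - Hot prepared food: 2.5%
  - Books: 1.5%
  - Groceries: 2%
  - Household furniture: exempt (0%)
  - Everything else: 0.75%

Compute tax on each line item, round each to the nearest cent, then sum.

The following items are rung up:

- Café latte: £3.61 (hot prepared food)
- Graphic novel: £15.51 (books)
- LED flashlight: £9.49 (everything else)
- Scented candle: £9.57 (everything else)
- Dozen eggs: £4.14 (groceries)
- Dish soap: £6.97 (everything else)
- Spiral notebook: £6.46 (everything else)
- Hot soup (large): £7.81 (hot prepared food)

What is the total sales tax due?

£5.49

Café latte £3.61: hot prepared food → 9.75% + 2.5% district = 12.25% → £0.44
Graphic novel £15.51: books → 4.5% + 1.5% district = 6% → £0.93
LED flashlight £9.49: everything else → 8.75% + 0.75% district = 9.5% → £0.90
Scented candle £9.57: everything else → 8.75% + 0.75% district = 9.5% → £0.91
Dozen eggs £4.14: groceries → 0% + 2% district = 2% → £0.08
Dish soap £6.97: everything else → 8.75% + 0.75% district = 9.5% → £0.66
Spiral notebook £6.46: everything else → 8.75% + 0.75% district = 9.5% → £0.61
Hot soup (large) £7.81: hot prepared food → 9.75% + 2.5% district = 12.25% → £0.96
Total tax = £0.44 + £0.93 + £0.90 + £0.91 + £0.08 + £0.66 + £0.61 + £0.96 = £5.49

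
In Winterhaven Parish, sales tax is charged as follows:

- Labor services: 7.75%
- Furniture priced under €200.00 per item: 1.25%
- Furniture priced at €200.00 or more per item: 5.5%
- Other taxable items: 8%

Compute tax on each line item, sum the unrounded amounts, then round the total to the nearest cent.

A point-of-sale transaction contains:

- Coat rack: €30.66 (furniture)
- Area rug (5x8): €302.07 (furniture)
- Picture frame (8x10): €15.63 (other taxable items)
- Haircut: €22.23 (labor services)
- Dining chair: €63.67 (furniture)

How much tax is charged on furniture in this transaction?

Coat rack €30.66: furniture, under €200.00 → 1.25% → €0.38325
Area rug (5x8) €302.07: furniture, €200.00 or more → 5.5% → €16.61385
Dining chair €63.67: furniture, under €200.00 → 1.25% → €0.795875
Tax on furniture: unrounded sum = €17.792975 → €17.79

€17.79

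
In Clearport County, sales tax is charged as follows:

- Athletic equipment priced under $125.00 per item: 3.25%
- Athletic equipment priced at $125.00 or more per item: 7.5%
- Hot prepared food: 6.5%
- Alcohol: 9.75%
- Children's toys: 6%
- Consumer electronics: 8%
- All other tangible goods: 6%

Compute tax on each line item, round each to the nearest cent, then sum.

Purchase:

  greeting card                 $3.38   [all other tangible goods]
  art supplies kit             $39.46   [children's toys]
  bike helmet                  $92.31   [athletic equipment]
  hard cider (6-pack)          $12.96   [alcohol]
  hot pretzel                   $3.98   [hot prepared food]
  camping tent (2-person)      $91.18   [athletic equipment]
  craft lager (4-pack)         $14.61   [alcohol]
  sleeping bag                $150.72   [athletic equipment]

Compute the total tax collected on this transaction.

Greeting card $3.38: all other tangible goods → 6% → $0.20
Art supplies kit $39.46: children's toys → 6% → $2.37
Bike helmet $92.31: athletic equipment, under $125.00 → 3.25% → $3.00
Hard cider (6-pack) $12.96: alcohol → 9.75% → $1.26
Hot pretzel $3.98: hot prepared food → 6.5% → $0.26
Camping tent (2-person) $91.18: athletic equipment, under $125.00 → 3.25% → $2.96
Craft lager (4-pack) $14.61: alcohol → 9.75% → $1.42
Sleeping bag $150.72: athletic equipment, $125.00 or more → 7.5% → $11.30
Total tax = $0.20 + $2.37 + $3.00 + $1.26 + $0.26 + $2.96 + $1.42 + $11.30 = $22.77

$22.77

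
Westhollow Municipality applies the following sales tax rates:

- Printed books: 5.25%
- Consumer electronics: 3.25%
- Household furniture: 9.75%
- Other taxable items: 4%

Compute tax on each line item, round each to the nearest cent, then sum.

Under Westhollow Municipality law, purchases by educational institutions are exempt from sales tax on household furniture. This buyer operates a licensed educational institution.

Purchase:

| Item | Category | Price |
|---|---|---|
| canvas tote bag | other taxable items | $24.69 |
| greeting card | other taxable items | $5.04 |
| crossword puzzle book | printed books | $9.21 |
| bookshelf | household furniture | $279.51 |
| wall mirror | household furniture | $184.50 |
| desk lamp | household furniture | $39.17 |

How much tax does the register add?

Canvas tote bag $24.69: other taxable items → 4% → $0.99
Greeting card $5.04: other taxable items → 4% → $0.20
Crossword puzzle book $9.21: printed books → 5.25% → $0.48
Bookshelf $279.51: household furniture, buyer-exempt → 0% → $0.00
Wall mirror $184.50: household furniture, buyer-exempt → 0% → $0.00
Desk lamp $39.17: household furniture, buyer-exempt → 0% → $0.00
Total tax = $0.99 + $0.20 + $0.48 = $1.67

$1.67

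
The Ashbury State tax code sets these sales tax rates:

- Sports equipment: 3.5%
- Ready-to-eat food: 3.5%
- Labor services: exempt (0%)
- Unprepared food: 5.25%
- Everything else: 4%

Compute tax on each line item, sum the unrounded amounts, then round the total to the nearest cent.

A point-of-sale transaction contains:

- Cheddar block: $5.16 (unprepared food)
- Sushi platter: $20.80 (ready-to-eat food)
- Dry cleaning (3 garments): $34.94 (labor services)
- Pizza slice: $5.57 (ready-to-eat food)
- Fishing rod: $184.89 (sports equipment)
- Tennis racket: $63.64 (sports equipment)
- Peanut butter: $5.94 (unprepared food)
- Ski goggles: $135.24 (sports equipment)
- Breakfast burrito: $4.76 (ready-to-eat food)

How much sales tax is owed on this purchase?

$15.10

Cheddar block $5.16: unprepared food → 5.25% → $0.2709
Sushi platter $20.80: ready-to-eat food → 3.5% → $0.728
Dry cleaning (3 garments) $34.94: labor services → 0% → $0.00
Pizza slice $5.57: ready-to-eat food → 3.5% → $0.19495
Fishing rod $184.89: sports equipment → 3.5% → $6.47115
Tennis racket $63.64: sports equipment → 3.5% → $2.2274
Peanut butter $5.94: unprepared food → 5.25% → $0.31185
Ski goggles $135.24: sports equipment → 3.5% → $4.7334
Breakfast burrito $4.76: ready-to-eat food → 3.5% → $0.1666
Unrounded tax sum = $15.10425 → $15.10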